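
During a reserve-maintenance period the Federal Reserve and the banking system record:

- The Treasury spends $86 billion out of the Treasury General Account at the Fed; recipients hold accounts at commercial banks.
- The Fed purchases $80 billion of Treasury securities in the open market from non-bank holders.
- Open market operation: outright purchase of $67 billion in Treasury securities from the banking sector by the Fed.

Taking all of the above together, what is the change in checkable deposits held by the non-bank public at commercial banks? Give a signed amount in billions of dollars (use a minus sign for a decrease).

Fed balance sheet:
  Assets:      Securities +$147B
  Liabilities: Bank reserves +$233B, Government deposits −$86B
Commercial banking system:
  Assets:      Reserves at CB +$233B, Securities −$67B
  Liabilities: Checkable deposits +$166B
So the change in checkable deposits held by the non-bank public at commercial banks is +$166 billion.

+$166 billion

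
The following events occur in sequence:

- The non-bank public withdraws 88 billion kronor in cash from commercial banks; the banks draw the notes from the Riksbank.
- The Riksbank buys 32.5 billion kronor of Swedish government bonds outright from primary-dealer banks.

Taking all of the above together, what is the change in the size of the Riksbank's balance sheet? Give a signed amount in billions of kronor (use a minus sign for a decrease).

+32.5 billion

Currency withdrawal 88 billion kronor: only the composition of liabilities changes → 0.
OMO purchase (from banks) 32.5 billion kronor: a Riksbank asset is acquired → +32.5B.
Net: 0 + 32.5 = +32.5 billion.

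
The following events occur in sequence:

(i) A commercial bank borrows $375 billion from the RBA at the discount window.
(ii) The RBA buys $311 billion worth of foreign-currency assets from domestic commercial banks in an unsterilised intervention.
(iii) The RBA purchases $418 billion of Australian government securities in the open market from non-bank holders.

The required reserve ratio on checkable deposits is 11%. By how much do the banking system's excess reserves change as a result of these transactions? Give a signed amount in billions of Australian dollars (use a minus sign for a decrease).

+$1058.02 billion

Discount-window loan $375 billion: reserves +$375B, deposits 0.
FX purchase $311 billion: reserves +$311B, deposits 0.
Asset purchase (from non-banks) $418 billion: reserves +$418B, deposits +$418B.
Totals: Δreserves = +$1104B, Δdeposits = +$418B.
Δrequired reserves = 11% × +$418B = +$45.98B.
Δexcess reserves = Δreserves − Δrequired = +$1104B − (+$45.98B) = +$1058.02 billion.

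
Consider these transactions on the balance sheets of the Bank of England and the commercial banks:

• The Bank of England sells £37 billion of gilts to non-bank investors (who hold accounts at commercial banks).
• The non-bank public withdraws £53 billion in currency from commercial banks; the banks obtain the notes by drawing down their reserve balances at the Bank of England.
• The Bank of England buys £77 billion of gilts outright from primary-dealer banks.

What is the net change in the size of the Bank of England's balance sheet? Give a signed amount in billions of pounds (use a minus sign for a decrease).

+£40 billion

Bank of England balance sheet:
  Assets:      Securities +£40B
  Liabilities: Bank reserves −£13B, Currency in circulation +£53B
Change in total Bank of England assets = +£40 billion.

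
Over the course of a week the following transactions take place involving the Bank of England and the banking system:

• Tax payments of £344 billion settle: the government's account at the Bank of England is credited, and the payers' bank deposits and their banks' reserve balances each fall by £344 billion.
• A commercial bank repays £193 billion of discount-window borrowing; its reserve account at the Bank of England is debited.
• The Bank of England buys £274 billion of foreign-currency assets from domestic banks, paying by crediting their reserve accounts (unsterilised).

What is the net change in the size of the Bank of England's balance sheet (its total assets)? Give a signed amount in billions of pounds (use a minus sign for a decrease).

+£81 billion

Government account inflow £344 billion: only the composition of liabilities changes → 0.
Discount-window repayment £193 billion: a Bank of England asset is shed → −£193B.
FX purchase £274 billion: a Bank of England asset is acquired → +£274B.
Net: 0 − 193 + 274 = +£81 billion.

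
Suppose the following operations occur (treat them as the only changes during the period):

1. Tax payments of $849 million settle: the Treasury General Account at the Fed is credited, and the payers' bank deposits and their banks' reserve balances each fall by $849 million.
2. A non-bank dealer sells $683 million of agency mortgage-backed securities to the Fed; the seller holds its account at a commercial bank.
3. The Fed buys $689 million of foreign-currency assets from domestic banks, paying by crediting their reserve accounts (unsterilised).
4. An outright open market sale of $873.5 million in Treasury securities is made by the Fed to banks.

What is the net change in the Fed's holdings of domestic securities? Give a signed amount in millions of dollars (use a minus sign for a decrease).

-$190.5 million

Government account inflow $849 million: the Fed's securities portfolio is untouched → 0.
Asset purchase (from non-banks) $683 million: securities added to the Fed's portfolio → +$683M.
FX purchase $689 million: the Fed's securities portfolio is untouched → 0.
OMO sale (to banks) $873.5 million: securities removed from the Fed's portfolio → −$873.5M.
Net: 0 + 683 + 0 − 873.5 = -$190.5 million.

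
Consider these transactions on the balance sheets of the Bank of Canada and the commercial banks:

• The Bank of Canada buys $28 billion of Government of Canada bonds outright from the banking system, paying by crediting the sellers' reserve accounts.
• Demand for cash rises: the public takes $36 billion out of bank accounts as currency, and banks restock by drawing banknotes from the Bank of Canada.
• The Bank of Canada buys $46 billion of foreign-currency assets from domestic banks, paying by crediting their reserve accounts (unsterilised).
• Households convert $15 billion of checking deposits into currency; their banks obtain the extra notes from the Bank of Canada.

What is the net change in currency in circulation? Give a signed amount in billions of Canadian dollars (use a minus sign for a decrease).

Bank of Canada balance sheet:
  Assets:      Securities +$28B, Foreign assets +$46B
  Liabilities: Bank reserves +$23B, Currency in circulation +$51B
Commercial banking system:
  Assets:      Reserves at CB +$23B, Securities −$28B, Foreign assets −$46B
  Liabilities: Checkable deposits −$51B
So the change in currency in circulation is +$51 billion.

+$51 billion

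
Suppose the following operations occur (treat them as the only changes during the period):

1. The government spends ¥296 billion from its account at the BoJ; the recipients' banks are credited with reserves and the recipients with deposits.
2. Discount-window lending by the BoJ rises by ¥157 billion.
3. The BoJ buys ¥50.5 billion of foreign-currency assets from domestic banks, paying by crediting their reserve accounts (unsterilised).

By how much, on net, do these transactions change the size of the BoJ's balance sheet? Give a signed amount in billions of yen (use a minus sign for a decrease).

+¥207.5 billion

Government spending ¥296 billion: only the composition of liabilities changes → 0.
Discount-window loan ¥157 billion: a BoJ asset is acquired → +¥157B.
FX purchase ¥50.5 billion: a BoJ asset is acquired → +¥50.5B.
Net: 0 + 157 + 50.5 = +¥207.5 billion.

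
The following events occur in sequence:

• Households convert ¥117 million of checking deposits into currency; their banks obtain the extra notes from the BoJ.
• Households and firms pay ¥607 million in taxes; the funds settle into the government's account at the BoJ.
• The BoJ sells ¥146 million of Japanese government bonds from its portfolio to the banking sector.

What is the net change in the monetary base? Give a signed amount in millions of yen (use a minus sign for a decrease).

Currency withdrawal ¥117 million: just a shift between currency and reserves — both are base money → 0.
Government account inflow ¥607 million: reserves shift to a non-base liability → −¥607M.
OMO sale (to banks) ¥146 million: BoJ balance sheet contracts → −¥146M.
Net: 0 − 607 − 146 = -¥753 million.

-¥753 million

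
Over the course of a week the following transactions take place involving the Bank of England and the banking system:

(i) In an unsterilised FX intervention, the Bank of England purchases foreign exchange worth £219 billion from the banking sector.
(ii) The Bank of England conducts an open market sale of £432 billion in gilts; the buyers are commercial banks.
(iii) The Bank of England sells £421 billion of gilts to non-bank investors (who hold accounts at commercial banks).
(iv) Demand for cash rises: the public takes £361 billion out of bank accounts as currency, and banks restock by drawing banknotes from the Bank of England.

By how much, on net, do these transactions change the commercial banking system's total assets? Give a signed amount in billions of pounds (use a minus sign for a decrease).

-£782 billion

Bank of England balance sheet:
  Assets:      Securities −£853B, Foreign assets +£219B
  Liabilities: Bank reserves −£995B, Currency in circulation +£361B
Commercial banking system:
  Assets:      Reserves at CB −£995B, Securities +£432B, Foreign assets −£219B
  Liabilities: Checkable deposits −£782B
Change in total bank assets = -£782 billion.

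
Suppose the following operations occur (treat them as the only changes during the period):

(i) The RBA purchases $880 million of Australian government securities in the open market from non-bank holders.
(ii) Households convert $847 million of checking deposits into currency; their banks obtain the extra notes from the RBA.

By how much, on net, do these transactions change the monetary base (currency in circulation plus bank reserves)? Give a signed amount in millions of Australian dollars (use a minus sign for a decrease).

+$880 million

Asset purchase (from non-banks) $880 million: RBA balance sheet expands → +$880M.
Currency withdrawal $847 million: just a shift between currency and reserves — both are base money → 0.
Net: 880 + 0 = +$880 million.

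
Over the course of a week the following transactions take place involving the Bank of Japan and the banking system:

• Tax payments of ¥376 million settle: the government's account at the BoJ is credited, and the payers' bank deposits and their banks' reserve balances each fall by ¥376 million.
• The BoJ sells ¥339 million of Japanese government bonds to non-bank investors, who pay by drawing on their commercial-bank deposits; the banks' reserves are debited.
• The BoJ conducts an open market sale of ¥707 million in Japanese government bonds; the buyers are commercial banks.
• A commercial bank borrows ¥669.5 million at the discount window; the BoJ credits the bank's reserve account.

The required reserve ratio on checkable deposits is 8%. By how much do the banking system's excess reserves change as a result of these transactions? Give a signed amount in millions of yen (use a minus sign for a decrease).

Government account inflow ¥376 million: reserves −¥376M, deposits −¥376M.
Asset sale (to non-banks) ¥339 million: reserves −¥339M, deposits −¥339M.
OMO sale (to banks) ¥707 million: reserves −¥707M, deposits 0.
Discount-window loan ¥669.5 million: reserves +¥669.5M, deposits 0.
Totals: Δreserves = −¥752.5M, Δdeposits = −¥715M.
Δrequired reserves = 8% × −¥715M = −¥57.2M.
Δexcess reserves = Δreserves − Δrequired = −¥752.5M − (−¥57.2M) = -¥695.3 million.

-¥695.3 million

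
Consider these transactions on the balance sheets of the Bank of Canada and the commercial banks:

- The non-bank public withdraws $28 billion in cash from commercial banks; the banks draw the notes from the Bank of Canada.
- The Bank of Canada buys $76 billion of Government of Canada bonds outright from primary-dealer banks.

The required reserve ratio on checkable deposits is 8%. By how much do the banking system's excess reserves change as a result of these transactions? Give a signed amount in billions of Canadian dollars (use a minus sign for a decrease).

Currency withdrawal $28 billion: reserves −$28B, deposits −$28B.
OMO purchase (from banks) $76 billion: reserves +$76B, deposits 0.
Totals: Δreserves = +$48B, Δdeposits = −$28B.
Δrequired reserves = 8% × −$28B = −$2.24B.
Δexcess reserves = Δreserves − Δrequired = +$48B − (−$2.24B) = +$50.24 billion.

+$50.24 billion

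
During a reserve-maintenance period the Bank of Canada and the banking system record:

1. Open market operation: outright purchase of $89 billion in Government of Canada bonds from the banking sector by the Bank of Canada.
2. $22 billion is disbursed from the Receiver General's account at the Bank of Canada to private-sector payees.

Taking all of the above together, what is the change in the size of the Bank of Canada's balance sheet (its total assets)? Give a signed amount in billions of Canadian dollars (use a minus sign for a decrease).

+$89 billion

OMO purchase (from banks) $89 billion: a Bank of Canada asset is acquired → +$89B.
Government spending $22 billion: only the composition of liabilities changes → 0.
Net: 89 + 0 = +$89 billion.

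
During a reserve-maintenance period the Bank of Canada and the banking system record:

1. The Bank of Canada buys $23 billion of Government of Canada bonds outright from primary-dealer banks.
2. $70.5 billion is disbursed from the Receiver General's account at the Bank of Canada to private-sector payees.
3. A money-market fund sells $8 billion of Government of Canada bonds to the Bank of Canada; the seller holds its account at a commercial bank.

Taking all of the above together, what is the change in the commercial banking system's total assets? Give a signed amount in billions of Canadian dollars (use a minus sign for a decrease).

Bank of Canada balance sheet:
  Assets:      Securities +$31B
  Liabilities: Bank reserves +$101.5B, Government deposits −$70.5B
Commercial banking system:
  Assets:      Reserves at CB +$101.5B, Securities −$23B
  Liabilities: Checkable deposits +$78.5B
Change in total bank assets = +$78.5 billion.

+$78.5 billion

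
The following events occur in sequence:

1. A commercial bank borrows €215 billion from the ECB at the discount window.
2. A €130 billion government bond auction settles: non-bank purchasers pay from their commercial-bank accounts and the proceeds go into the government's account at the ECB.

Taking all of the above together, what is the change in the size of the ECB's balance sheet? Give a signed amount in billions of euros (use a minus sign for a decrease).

+€215 billion

ECB balance sheet:
  Assets:      Loans to banks +€215B
  Liabilities: Bank reserves +€85B, Government deposits +€130B
Change in total ECB assets = +€215 billion.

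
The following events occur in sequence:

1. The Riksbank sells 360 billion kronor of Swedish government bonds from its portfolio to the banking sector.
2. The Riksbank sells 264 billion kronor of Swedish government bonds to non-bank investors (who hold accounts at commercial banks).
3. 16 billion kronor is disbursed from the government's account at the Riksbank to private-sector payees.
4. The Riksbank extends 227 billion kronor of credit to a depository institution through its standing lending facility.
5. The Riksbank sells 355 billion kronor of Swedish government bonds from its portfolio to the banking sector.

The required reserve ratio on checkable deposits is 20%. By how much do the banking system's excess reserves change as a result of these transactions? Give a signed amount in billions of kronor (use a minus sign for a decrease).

OMO sale (to banks) 360 billion kronor: reserves −360B, deposits 0.
Asset sale (to non-banks) 264 billion kronor: reserves −264B, deposits −264B.
Government spending 16 billion kronor: reserves +16B, deposits +16B.
Discount-window loan 227 billion kronor: reserves +227B, deposits 0.
OMO sale (to banks) 355 billion kronor: reserves −355B, deposits 0.
Totals: Δreserves = −736B, Δdeposits = −248B.
Δrequired reserves = 20% × −248B = −49.6B.
Δexcess reserves = Δreserves − Δrequired = −736B − (−49.6B) = -686.4 billion.

-686.4 billion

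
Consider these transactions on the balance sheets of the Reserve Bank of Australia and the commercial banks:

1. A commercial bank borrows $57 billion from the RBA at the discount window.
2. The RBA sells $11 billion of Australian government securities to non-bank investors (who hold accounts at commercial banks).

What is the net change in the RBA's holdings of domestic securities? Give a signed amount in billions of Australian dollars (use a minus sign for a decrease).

-$11 billion

RBA balance sheet:
  Assets:      Securities −$11B, Loans to banks +$57B
  Liabilities: Bank reserves +$46B
Commercial banking system:
  Assets:      Reserves at CB +$46B
  Liabilities: Checkable deposits −$11B, Borrowings from CB +$57B
So the change in the RBA's holdings of domestic securities is -$11 billion.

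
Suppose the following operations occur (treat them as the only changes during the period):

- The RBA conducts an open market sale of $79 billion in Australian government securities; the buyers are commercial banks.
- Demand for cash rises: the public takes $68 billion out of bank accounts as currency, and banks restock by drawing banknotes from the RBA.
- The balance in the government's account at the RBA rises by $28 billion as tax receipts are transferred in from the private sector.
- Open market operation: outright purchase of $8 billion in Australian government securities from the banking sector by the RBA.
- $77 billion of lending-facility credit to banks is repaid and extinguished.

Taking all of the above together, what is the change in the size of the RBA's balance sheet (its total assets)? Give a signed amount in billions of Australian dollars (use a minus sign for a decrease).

-$148 billion

OMO sale (to banks) $79 billion: an RBA asset is shed → −$79B.
Currency withdrawal $68 billion: only the composition of liabilities changes → 0.
Government account inflow $28 billion: only the composition of liabilities changes → 0.
OMO purchase (from banks) $8 billion: an RBA asset is acquired → +$8B.
Discount-window repayment $77 billion: an RBA asset is shed → −$77B.
Net: −79 + 0 + 0 + 8 − 77 = -$148 billion.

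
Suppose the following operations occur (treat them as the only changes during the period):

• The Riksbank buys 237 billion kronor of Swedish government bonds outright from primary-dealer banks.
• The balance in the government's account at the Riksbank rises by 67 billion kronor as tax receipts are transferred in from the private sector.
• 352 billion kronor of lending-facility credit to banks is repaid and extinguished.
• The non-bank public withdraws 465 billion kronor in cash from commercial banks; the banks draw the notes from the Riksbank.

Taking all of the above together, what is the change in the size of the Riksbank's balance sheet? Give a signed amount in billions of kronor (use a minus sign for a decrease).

-115 billion

OMO purchase (from banks) 237 billion kronor: a Riksbank asset is acquired → +237B.
Government account inflow 67 billion kronor: only the composition of liabilities changes → 0.
Discount-window repayment 352 billion kronor: a Riksbank asset is shed → −352B.
Currency withdrawal 465 billion kronor: only the composition of liabilities changes → 0.
Net: 237 + 0 − 352 + 0 = -115 billion.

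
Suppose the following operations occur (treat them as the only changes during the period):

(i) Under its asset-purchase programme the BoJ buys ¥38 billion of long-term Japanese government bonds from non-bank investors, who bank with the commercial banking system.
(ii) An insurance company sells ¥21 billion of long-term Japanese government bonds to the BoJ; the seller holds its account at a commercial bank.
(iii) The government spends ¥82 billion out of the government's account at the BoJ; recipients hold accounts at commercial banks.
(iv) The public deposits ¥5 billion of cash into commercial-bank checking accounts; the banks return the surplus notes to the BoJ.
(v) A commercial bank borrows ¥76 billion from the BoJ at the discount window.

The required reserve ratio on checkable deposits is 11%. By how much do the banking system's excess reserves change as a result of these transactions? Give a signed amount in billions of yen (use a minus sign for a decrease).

+¥205.94 billion

Asset purchase (from non-banks) ¥38 billion: reserves +¥38B, deposits +¥38B.
Asset purchase (from non-banks) ¥21 billion: reserves +¥21B, deposits +¥21B.
Government spending ¥82 billion: reserves +¥82B, deposits +¥82B.
Currency deposit ¥5 billion: reserves +¥5B, deposits +¥5B.
Discount-window loan ¥76 billion: reserves +¥76B, deposits 0.
Totals: Δreserves = +¥222B, Δdeposits = +¥146B.
Δrequired reserves = 11% × +¥146B = +¥16.06B.
Δexcess reserves = Δreserves − Δrequired = +¥222B − (+¥16.06B) = +¥205.94 billion.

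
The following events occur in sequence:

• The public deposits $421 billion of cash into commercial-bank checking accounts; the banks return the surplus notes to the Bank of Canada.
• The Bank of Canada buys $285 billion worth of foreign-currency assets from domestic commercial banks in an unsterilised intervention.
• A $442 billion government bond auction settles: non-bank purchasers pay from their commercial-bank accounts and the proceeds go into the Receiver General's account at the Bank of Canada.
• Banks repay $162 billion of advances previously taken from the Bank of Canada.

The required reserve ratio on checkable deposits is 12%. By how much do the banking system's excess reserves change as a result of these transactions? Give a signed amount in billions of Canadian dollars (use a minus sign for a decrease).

Currency deposit $421 billion: reserves +$421B, deposits +$421B.
FX purchase $285 billion: reserves +$285B, deposits 0.
Government account inflow $442 billion: reserves −$442B, deposits −$442B.
Discount-window repayment $162 billion: reserves −$162B, deposits 0.
Totals: Δreserves = +$102B, Δdeposits = −$21B.
Δrequired reserves = 12% × −$21B = −$2.52B.
Δexcess reserves = Δreserves − Δrequired = +$102B − (−$2.52B) = +$104.52 billion.

+$104.52 billion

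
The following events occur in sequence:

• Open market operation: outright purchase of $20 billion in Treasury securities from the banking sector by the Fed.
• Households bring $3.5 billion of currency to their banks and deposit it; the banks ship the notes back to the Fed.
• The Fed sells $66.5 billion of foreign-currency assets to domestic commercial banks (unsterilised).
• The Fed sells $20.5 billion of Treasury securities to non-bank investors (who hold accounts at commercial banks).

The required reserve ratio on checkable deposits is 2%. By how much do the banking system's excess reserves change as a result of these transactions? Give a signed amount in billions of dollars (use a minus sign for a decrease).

OMO purchase (from banks) $20 billion: reserves +$20B, deposits 0.
Currency deposit $3.5 billion: reserves +$3.5B, deposits +$3.5B.
FX sale $66.5 billion: reserves −$66.5B, deposits 0.
Asset sale (to non-banks) $20.5 billion: reserves −$20.5B, deposits −$20.5B.
Totals: Δreserves = −$63.5B, Δdeposits = −$17B.
Δrequired reserves = 2% × −$17B = −$0.34B.
Δexcess reserves = Δreserves − Δrequired = −$63.5B − (−$0.34B) = -$63.16 billion.

-$63.16 billion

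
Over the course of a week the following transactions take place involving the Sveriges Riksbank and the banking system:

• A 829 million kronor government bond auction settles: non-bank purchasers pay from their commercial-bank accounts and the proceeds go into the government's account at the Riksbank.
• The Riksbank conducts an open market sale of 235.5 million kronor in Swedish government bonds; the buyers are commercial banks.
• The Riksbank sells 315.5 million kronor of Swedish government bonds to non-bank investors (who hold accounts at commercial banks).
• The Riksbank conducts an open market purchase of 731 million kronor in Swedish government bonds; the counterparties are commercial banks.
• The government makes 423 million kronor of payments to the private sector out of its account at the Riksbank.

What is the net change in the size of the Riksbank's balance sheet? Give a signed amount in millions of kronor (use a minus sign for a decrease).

Riksbank balance sheet:
  Assets:      Securities +180M
  Liabilities: Bank reserves −226M, Government deposits +406M
Commercial banking system:
  Assets:      Reserves at CB −226M, Securities −495.5M
  Liabilities: Checkable deposits −721.5M
Change in total Riksbank assets = +180 million.

+180 million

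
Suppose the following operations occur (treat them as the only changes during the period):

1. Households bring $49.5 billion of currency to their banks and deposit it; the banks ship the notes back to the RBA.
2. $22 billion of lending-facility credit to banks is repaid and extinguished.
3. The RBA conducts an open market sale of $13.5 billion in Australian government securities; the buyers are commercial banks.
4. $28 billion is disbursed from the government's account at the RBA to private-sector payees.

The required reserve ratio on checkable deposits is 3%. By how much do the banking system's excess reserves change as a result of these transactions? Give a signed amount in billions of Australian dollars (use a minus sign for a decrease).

+$39.675 billion

Currency deposit $49.5 billion: reserves +$49.5B, deposits +$49.5B.
Discount-window repayment $22 billion: reserves −$22B, deposits 0.
OMO sale (to banks) $13.5 billion: reserves −$13.5B, deposits 0.
Government spending $28 billion: reserves +$28B, deposits +$28B.
Totals: Δreserves = +$42B, Δdeposits = +$77.5B.
Δrequired reserves = 3% × +$77.5B = +$2.325B.
Δexcess reserves = Δreserves − Δrequired = +$42B − (+$2.325B) = +$39.675 billion.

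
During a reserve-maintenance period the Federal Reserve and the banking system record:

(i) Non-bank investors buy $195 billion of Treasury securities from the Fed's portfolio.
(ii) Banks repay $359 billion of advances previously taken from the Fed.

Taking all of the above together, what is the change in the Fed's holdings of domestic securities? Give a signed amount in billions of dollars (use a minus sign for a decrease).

Asset sale (to non-banks) $195 billion: securities removed from the Fed's portfolio → −$195B.
Discount-window repayment $359 billion: the Fed's securities portfolio is untouched → 0.
Net: −195 + 0 = -$195 billion.

-$195 billion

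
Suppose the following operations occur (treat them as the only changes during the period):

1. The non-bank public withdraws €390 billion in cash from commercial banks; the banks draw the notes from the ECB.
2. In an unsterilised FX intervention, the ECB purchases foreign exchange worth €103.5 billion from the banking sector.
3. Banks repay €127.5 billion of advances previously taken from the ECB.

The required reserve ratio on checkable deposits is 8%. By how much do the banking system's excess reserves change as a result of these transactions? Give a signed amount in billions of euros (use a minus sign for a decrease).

Currency withdrawal €390 billion: reserves −€390B, deposits −€390B.
FX purchase €103.5 billion: reserves +€103.5B, deposits 0.
Discount-window repayment €127.5 billion: reserves −€127.5B, deposits 0.
Totals: Δreserves = −€414B, Δdeposits = −€390B.
Δrequired reserves = 8% × −€390B = −€31.2B.
Δexcess reserves = Δreserves − Δrequired = −€414B − (−€31.2B) = -€382.8 billion.

-€382.8 billion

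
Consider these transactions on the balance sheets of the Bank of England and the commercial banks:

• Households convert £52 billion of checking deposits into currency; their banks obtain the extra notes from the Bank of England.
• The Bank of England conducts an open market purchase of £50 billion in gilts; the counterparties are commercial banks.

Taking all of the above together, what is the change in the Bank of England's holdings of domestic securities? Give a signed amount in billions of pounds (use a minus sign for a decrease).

+£50 billion

Bank of England balance sheet:
  Assets:      Securities +£50B
  Liabilities: Bank reserves −£2B, Currency in circulation +£52B
Commercial banking system:
  Assets:      Reserves at CB −£2B, Securities −£50B
  Liabilities: Checkable deposits −£52B
So the change in the Bank of England's holdings of domestic securities is +£50 billion.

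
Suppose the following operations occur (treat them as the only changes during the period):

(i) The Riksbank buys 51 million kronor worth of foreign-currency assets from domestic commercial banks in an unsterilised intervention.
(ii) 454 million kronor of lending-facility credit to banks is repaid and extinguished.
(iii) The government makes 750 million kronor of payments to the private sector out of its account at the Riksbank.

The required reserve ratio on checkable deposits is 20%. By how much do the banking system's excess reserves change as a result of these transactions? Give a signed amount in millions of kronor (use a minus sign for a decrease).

+197 million

FX purchase 51 million kronor: reserves +51M, deposits 0.
Discount-window repayment 454 million kronor: reserves −454M, deposits 0.
Government spending 750 million kronor: reserves +750M, deposits +750M.
Totals: Δreserves = +347M, Δdeposits = +750M.
Δrequired reserves = 20% × +750M = +150M.
Δexcess reserves = Δreserves − Δrequired = +347M − (+150M) = +197 million.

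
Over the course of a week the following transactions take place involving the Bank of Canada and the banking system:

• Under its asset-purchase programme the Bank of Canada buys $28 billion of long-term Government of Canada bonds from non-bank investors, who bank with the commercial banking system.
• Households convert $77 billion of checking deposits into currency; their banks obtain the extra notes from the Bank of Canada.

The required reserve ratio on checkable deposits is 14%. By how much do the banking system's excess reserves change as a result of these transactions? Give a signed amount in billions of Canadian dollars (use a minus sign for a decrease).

Asset purchase (from non-banks) $28 billion: reserves +$28B, deposits +$28B.
Currency withdrawal $77 billion: reserves −$77B, deposits −$77B.
Totals: Δreserves = −$49B, Δdeposits = −$49B.
Δrequired reserves = 14% × −$49B = −$6.86B.
Δexcess reserves = Δreserves − Δrequired = −$49B − (−$6.86B) = -$42.14 billion.

-$42.14 billion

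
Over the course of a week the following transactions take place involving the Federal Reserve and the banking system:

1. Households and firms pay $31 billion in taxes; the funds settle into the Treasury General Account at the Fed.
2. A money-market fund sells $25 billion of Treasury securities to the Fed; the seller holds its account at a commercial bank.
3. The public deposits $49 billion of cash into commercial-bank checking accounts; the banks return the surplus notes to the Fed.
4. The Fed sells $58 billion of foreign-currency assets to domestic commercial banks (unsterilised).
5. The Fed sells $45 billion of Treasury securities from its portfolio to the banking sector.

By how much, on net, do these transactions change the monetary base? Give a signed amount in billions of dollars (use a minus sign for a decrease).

Fed balance sheet:
  Assets:      Securities −$20B, Foreign assets −$58B
  Liabilities: Bank reserves −$60B, Currency in circulation −$49B, Government deposits +$31B
Monetary base = currency + reserves: −$49B + (−$60B) = -$109 billion.

-$109 billion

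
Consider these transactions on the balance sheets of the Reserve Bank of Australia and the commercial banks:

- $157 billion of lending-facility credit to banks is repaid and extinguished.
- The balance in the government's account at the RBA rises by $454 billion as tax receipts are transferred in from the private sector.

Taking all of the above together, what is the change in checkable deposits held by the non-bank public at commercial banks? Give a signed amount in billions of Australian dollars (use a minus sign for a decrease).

RBA balance sheet:
  Assets:      Loans to banks −$157B
  Liabilities: Bank reserves −$611B, Government deposits +$454B
Commercial banking system:
  Assets:      Reserves at CB −$611B
  Liabilities: Checkable deposits −$454B, Borrowings from CB −$157B
So the change in checkable deposits held by the non-bank public at commercial banks is -$454 billion.

-$454 billion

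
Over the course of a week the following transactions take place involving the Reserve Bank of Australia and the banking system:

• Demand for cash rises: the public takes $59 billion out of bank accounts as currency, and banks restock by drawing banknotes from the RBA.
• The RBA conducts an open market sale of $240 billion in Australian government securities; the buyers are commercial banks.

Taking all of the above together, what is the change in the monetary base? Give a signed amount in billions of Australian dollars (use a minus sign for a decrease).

RBA balance sheet:
  Assets:      Securities −$240B
  Liabilities: Bank reserves −$299B, Currency in circulation +$59B
Monetary base = currency + reserves: +$59B + (−$299B) = -$240 billion.

-$240 billion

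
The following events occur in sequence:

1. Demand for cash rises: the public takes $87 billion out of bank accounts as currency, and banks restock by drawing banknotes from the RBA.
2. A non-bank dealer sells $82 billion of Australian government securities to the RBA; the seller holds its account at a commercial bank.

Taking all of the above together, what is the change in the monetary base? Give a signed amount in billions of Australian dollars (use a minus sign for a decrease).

+$82 billion

Currency withdrawal $87 billion: just a shift between currency and reserves — both are base money → 0.
Asset purchase (from non-banks) $82 billion: RBA balance sheet expands → +$82B.
Net: 0 + 82 = +$82 billion.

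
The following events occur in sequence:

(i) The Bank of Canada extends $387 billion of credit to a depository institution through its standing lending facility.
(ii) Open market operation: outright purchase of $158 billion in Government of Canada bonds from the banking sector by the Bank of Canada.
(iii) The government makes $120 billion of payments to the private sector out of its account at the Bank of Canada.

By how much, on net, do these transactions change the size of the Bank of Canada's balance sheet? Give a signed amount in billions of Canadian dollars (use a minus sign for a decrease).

Discount-window loan $387 billion: a Bank of Canada asset is acquired → +$387B.
OMO purchase (from banks) $158 billion: a Bank of Canada asset is acquired → +$158B.
Government spending $120 billion: only the composition of liabilities changes → 0.
Net: 387 + 158 + 0 = +$545 billion.

+$545 billion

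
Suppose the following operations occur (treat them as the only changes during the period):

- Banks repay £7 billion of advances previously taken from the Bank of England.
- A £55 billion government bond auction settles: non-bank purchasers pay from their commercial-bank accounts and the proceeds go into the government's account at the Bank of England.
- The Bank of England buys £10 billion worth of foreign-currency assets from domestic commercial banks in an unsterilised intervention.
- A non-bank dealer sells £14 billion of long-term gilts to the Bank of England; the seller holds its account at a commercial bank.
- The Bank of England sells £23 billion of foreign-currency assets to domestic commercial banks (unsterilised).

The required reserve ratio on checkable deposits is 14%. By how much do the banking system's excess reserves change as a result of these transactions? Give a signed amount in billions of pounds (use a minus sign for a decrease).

-£55.26 billion

Discount-window repayment £7 billion: reserves −£7B, deposits 0.
Government account inflow £55 billion: reserves −£55B, deposits −£55B.
FX purchase £10 billion: reserves +£10B, deposits 0.
Asset purchase (from non-banks) £14 billion: reserves +£14B, deposits +£14B.
FX sale £23 billion: reserves −£23B, deposits 0.
Totals: Δreserves = −£61B, Δdeposits = −£41B.
Δrequired reserves = 14% × −£41B = −£5.74B.
Δexcess reserves = Δreserves − Δrequired = −£61B − (−£5.74B) = -£55.26 billion.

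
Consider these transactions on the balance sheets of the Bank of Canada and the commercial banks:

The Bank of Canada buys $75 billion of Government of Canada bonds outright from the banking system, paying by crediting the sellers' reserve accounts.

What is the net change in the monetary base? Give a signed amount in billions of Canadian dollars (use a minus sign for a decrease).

+$75 billion

OMO purchase (from banks) $75 billion: Bank of Canada balance sheet expands → +$75B.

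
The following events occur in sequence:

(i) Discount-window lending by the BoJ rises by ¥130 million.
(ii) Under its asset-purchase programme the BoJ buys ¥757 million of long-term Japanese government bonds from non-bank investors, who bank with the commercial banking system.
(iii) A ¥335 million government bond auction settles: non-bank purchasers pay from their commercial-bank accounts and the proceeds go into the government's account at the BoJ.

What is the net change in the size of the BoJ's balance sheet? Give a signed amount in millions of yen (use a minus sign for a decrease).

Discount-window loan ¥130 million: a BoJ asset is acquired → +¥130M.
Asset purchase (from non-banks) ¥757 million: a BoJ asset is acquired → +¥757M.
Government account inflow ¥335 million: only the composition of liabilities changes → 0.
Net: 130 + 757 + 0 = +¥887 million.

+¥887 million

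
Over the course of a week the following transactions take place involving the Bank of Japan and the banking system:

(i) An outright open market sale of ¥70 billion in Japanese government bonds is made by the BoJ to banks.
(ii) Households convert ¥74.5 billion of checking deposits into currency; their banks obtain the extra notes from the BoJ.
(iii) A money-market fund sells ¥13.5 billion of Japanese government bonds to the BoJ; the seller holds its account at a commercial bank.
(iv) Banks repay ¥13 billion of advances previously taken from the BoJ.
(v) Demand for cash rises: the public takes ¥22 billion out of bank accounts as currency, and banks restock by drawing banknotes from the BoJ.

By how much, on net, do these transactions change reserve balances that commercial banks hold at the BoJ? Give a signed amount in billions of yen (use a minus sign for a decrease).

BoJ balance sheet:
  Assets:      Securities −¥56.5B, Loans to banks −¥13B
  Liabilities: Bank reserves −¥166B, Currency in circulation +¥96.5B
Commercial banking system:
  Assets:      Reserves at CB −¥166B, Securities +¥70B
  Liabilities: Checkable deposits −¥83B, Borrowings from CB −¥13B
So the change in reserve balances that commercial banks hold at the BoJ is -¥166 billion.

-¥166 billion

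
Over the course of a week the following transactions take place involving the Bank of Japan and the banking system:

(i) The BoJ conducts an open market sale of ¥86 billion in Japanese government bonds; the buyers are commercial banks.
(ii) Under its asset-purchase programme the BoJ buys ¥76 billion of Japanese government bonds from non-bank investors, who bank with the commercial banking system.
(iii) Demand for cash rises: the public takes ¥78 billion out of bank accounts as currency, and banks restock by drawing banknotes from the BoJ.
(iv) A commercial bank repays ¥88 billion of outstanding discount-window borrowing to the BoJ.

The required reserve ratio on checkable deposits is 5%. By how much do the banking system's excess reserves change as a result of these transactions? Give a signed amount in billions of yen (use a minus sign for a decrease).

OMO sale (to banks) ¥86 billion: reserves −¥86B, deposits 0.
Asset purchase (from non-banks) ¥76 billion: reserves +¥76B, deposits +¥76B.
Currency withdrawal ¥78 billion: reserves −¥78B, deposits −¥78B.
Discount-window repayment ¥88 billion: reserves −¥88B, deposits 0.
Totals: Δreserves = −¥176B, Δdeposits = −¥2B.
Δrequired reserves = 5% × −¥2B = −¥0.1B.
Δexcess reserves = Δreserves − Δrequired = −¥176B − (−¥0.1B) = -¥175.9 billion.

-¥175.9 billion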